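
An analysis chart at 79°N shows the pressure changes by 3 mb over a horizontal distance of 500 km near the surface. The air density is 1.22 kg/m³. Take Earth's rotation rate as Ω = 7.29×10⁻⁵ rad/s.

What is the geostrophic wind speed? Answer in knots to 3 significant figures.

6.68 knots

Coriolis parameter at 79°N:
f = 2Ω sin φ = 2 × 7.29×10⁻⁵ × sin 79° = 1.43×10⁻⁴ s⁻¹
Pressure gradient: |∂P/∂n| = 300 Pa / 500000 m = 6.00×10⁻⁴ Pa/m
Geostrophic balance (pressure-gradient force = Coriolis force):
V_g = (1/(fρ)) |∂P/∂n| = 6.00×10⁻⁴ / (1.43×10⁻⁴ × 1.22) = 3.44 m/s
Converting: 3.44 m/s × 1.944 = 6.68 knots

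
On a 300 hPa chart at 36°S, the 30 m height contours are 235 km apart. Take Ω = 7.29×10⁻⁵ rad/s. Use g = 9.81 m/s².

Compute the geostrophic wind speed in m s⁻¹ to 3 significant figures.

14.6 m s⁻¹

Coriolis parameter at 36°S:
f = 2Ω sin φ = 2 × 7.29×10⁻⁵ × sin 36° = 8.57×10⁻⁵ s⁻¹
Height gradient: |∂Z/∂n| = 30 m / 235000 m = 1.28×10⁻⁴
On a pressure surface, geostrophic balance gives V_g = (g/f)|∂Z/∂n|:
V_g = 9.81 × 1.28×10⁻⁴ / 8.57×10⁻⁵ = 14.6 m/s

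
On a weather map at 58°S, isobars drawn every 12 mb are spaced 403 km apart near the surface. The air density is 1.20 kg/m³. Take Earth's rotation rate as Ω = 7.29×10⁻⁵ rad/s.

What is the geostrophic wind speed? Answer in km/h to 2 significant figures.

Coriolis parameter at 58°S:
f = 2Ω sin φ = 2 × 7.29×10⁻⁵ × sin 58° = 1.24×10⁻⁴ s⁻¹
Pressure gradient: |∂P/∂n| = 1200 Pa / 403000 m = 2.98×10⁻³ Pa/m
Geostrophic balance (pressure-gradient force = Coriolis force):
V_g = (1/(fρ)) |∂P/∂n| = 2.98×10⁻³ / (1.24×10⁻⁴ × 1.20) = 20.1 m/s
Converting: 20.1 m/s × 3.6 = 72 km/h

72 km/h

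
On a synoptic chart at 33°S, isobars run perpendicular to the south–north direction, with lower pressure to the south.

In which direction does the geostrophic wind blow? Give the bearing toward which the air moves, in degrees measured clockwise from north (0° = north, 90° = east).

090°

The pressure-gradient force points toward the south (bearing 180°).
Geostrophic balance: in the Southern Hemisphere the Coriolis force deflects motion to the left, so the geostrophic wind blows 90° to the left of the pressure-gradient force (low pressure on the right).
Rotating 180° by 90° counterclockwise gives 090° — the wind blows toward the east.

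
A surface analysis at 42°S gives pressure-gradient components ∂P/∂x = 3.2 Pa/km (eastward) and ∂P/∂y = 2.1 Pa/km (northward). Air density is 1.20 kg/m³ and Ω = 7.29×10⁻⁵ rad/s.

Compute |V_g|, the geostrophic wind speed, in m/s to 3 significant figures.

Coriolis parameter at 42°S:
f = 2Ω sin φ = 2 × 7.29×10⁻⁵ × sin 42° = 9.76×10⁻⁵ s⁻¹
In the Southern Hemisphere f is negative: f = −9.76×10⁻⁵ s⁻¹.
Component geostrophic relations (x east, y north):
u_g = −(1/(fρ)) ∂P/∂y,  v_g = (1/(fρ)) ∂P/∂x
u_g = −(2.1×10⁻³)/(−9.76×10⁻⁵ × 1.20) = 17.9 m/s;  v_g = (3.2×10⁻³)/(−9.76×10⁻⁵ × 1.20) = −27.3 m/s
|V_g| = √(u_g² + v_g²) = 32.7 m/s

32.7 m/s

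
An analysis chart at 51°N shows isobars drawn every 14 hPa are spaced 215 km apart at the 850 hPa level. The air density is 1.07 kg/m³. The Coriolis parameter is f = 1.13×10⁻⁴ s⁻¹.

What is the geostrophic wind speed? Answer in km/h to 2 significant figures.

190 km/h

Pressure gradient: |∂P/∂n| = 1400 Pa / 215000 m = 6.51×10⁻³ Pa/m
Geostrophic balance (pressure-gradient force = Coriolis force):
V_g = (1/(fρ)) |∂P/∂n| = 6.51×10⁻³ / (1.13×10⁻⁴ × 1.07) = 53.9 m/s
Converting: 53.9 m/s × 3.6 = 190 km/h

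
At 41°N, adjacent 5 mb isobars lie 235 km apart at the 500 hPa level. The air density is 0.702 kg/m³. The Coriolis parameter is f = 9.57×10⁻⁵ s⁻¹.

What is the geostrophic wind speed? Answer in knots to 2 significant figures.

62 knots

Pressure gradient: |∂P/∂n| = 500 Pa / 235000 m = 2.13×10⁻³ Pa/m
Geostrophic balance (pressure-gradient force = Coriolis force):
V_g = (1/(fρ)) |∂P/∂n| = 2.13×10⁻³ / (9.57×10⁻⁵ × 0.702) = 31.7 m/s
Converting: 31.7 m/s × 1.944 = 62 knots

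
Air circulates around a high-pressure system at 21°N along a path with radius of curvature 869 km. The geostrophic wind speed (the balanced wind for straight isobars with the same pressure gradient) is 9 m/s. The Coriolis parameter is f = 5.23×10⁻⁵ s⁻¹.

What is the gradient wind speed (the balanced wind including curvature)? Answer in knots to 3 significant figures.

Around a high, pressure-gradient force acts outward with centrifugal, so Coriolis balances both:
fV = (1/ρ)|∂P/∂n| + V²/R  →  V² − fR·V + fR·V_g = 0
With fR = 5.23×10⁻⁵ × 869×10³ m = 45.4 m/s:
V = [fR − √((fR)² − 4 fR V_g)]/2 = [45.4 − √(45.4² − 4×45.4×9)]/2 = 12.4 m/s
Supergeostrophic (V > V_g = 9 m/s), as expected around a high.
Converting: 12.4 m/s × 1.944 = 24.0 knots

24.0 knots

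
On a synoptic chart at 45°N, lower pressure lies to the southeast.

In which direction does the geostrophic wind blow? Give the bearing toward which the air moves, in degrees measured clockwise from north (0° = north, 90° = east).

225°

The pressure-gradient force points toward the southeast (bearing 135°).
Geostrophic balance: in the Northern Hemisphere the Coriolis force deflects motion to the right, so the geostrophic wind blows 90° to the right of the pressure-gradient force (low pressure on the left).
Rotating 135° by 90° clockwise gives 225° — the wind blows toward the southwest.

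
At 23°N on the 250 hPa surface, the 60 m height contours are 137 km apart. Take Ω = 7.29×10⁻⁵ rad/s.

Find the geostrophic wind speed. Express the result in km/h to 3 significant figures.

Coriolis parameter at 23°N:
f = 2Ω sin φ = 2 × 7.29×10⁻⁵ × sin 23° = 5.70×10⁻⁵ s⁻¹
Height gradient: |∂Z/∂n| = 60 m / 137000 m = 4.38×10⁻⁴
On a pressure surface, geostrophic balance gives V_g = (g/f)|∂Z/∂n|:
V_g = 9.81 × 4.38×10⁻⁴ / 5.70×10⁻⁵ = 75.4 m/s
Converting: 75.4 m/s × 3.6 = 271 km/h

271 km/h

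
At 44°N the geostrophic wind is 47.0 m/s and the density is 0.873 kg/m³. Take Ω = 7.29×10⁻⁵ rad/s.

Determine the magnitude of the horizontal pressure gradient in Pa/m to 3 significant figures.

4.16×10⁻³ Pa/m

Coriolis parameter at 44°N:
f = 2Ω sin φ = 2 × 7.29×10⁻⁵ × sin 44° = 1.01×10⁻⁴ s⁻¹
Geostrophic balance rearranged: |∂P/∂n| = f ρ V_g
|∂P/∂n| = 1.01×10⁻⁴ × 0.873 × 47.0 = 4.16×10⁻³ Pa/m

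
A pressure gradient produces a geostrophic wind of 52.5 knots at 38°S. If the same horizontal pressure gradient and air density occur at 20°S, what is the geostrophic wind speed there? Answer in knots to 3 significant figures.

94.5 knots

With the same pressure gradient and density, V_g ∝ 1/f ∝ 1/sin φ.
V₂ = V₁ · sin φ₁ / sin φ₂ = 52.5 × sin 38° / sin 20°
V₂ = 52.5 × 0.6157/0.3420 = 94.5 knots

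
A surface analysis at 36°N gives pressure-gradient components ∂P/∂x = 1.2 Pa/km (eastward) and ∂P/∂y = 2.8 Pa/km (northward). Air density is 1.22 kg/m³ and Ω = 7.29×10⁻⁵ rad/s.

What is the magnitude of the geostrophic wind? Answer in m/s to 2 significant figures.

29 m/s

Coriolis parameter at 36°N:
f = 2Ω sin φ = 2 × 7.29×10⁻⁵ × sin 36° = 8.57×10⁻⁵ s⁻¹
Component geostrophic relations (x east, y north):
u_g = −(1/(fρ)) ∂P/∂y,  v_g = (1/(fρ)) ∂P/∂x
u_g = −(2.8×10⁻³)/(8.57×10⁻⁵ × 1.22) = −26.8 m/s;  v_g = (1.2×10⁻³)/(8.57×10⁻⁵ × 1.22) = 11.5 m/s
|V_g| = √(u_g² + v_g²) = 29.1 m/s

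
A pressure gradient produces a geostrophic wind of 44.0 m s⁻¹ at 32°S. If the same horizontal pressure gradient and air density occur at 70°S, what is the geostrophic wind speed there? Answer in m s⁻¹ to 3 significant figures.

24.8 m s⁻¹

With the same pressure gradient and density, V_g ∝ 1/f ∝ 1/sin φ.
V₂ = V₁ · sin φ₁ / sin φ₂ = 44.0 × sin 32° / sin 70°
V₂ = 44.0 × 0.5299/0.9397 = 24.8 m s⁻¹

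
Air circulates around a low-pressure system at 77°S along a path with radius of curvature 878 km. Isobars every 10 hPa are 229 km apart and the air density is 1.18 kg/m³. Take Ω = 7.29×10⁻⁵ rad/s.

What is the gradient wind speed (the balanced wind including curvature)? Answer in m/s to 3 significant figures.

22.1 m/s

Coriolis parameter at 77°S:
f = 2Ω sin φ = 2 × 7.29×10⁻⁵ × sin 77° = 1.42×10⁻⁴ s⁻¹
Pressure gradient: |∂P/∂n| = 1000 Pa / 229000 m = 4.37×10⁻³ Pa/m
Geostrophic speed: V_g = |∂P/∂n|/(fρ) = 4.37×10⁻³/(1.42×10⁻⁴ × 1.18) = 26.0 m/s
Around a low, centrifugal force acts outward with Coriolis, so pressure-gradient force balances both:
(1/ρ)|∂P/∂n| = fV + V²/R  →  V² + fR·V − fR·V_g = 0
With fR = 1.42×10⁻⁴ × 878×10³ m = 125 m/s:
V = [−fR + √((fR)² + 4 fR V_g)]/2 = [−125 + √(125² + 4×125×26)]/2 = 22.1 m/s
Subgeostrophic (V < V_g = 26 m/s), as expected around a low.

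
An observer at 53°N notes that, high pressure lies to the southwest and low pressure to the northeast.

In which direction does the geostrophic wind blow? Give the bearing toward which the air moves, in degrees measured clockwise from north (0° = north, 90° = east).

The pressure-gradient force points toward the northeast (bearing 045°).
Geostrophic balance: in the Northern Hemisphere the Coriolis force deflects motion to the right, so the geostrophic wind blows 90° to the right of the pressure-gradient force (low pressure on the left).
Rotating 045° by 90° clockwise gives 135° — the wind blows toward the southeast.

135°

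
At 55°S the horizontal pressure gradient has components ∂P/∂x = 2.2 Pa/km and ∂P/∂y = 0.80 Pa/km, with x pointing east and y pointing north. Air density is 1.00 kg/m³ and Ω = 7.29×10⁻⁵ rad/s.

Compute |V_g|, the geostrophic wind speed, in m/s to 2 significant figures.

20 m/s

Coriolis parameter at 55°S:
f = 2Ω sin φ = 2 × 7.29×10⁻⁵ × sin 55° = 1.19×10⁻⁴ s⁻¹
In the Southern Hemisphere f is negative: f = −1.19×10⁻⁴ s⁻¹.
Component geostrophic relations (x east, y north):
u_g = −(1/(fρ)) ∂P/∂y,  v_g = (1/(fρ)) ∂P/∂x
u_g = −(0.80×10⁻³)/(−1.19×10⁻⁴ × 1.00) = 6.70 m/s;  v_g = (2.2×10⁻³)/(−1.19×10⁻⁴ × 1.00) = −18.4 m/s
|V_g| = √(u_g² + v_g²) = 19.6 m/s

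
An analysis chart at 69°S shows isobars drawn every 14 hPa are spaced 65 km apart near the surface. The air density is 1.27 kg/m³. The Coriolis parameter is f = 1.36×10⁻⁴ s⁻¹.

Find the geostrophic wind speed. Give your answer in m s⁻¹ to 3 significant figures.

125 m s⁻¹

Pressure gradient: |∂P/∂n| = 1400 Pa / 65000 m = 2.15×10⁻² Pa/m
Geostrophic balance (pressure-gradient force = Coriolis force):
V_g = (1/(fρ)) |∂P/∂n| = 2.15×10⁻² / (1.36×10⁻⁴ × 1.27) = 125 m/s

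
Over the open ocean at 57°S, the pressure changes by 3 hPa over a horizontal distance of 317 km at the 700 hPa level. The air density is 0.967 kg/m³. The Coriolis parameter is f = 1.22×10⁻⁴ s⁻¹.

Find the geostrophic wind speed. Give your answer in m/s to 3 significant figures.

Pressure gradient: |∂P/∂n| = 300 Pa / 317000 m = 9.46×10⁻⁴ Pa/m
Geostrophic balance (pressure-gradient force = Coriolis force):
V_g = (1/(fρ)) |∂P/∂n| = 9.46×10⁻⁴ / (1.22×10⁻⁴ × 0.967) = 8.02 m/s

8.02 m/s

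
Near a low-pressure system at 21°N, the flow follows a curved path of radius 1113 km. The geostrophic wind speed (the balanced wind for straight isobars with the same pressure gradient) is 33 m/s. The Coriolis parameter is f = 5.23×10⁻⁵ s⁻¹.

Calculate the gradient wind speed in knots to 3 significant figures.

45.7 knots

Around a low, centrifugal force acts outward with Coriolis, so pressure-gradient force balances both:
(1/ρ)|∂P/∂n| = fV + V²/R  →  V² + fR·V − fR·V_g = 0
With fR = 5.23×10⁻⁵ × 1113×10³ m = 58.2 m/s:
V = [−fR + √((fR)² + 4 fR V_g)]/2 = [−58.2 + √(58.2² + 4×58.2×33)]/2 = 23.5 m/s
Subgeostrophic (V < V_g = 33 m/s), as expected around a low.
Converting: 23.5 m/s × 1.944 = 45.7 knots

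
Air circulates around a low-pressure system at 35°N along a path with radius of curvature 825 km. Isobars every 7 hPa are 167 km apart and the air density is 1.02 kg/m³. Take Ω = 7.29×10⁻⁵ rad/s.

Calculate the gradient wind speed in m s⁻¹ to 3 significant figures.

33.2 m s⁻¹

Coriolis parameter at 35°N:
f = 2Ω sin φ = 2 × 7.29×10⁻⁵ × sin 35° = 8.36×10⁻⁵ s⁻¹
Pressure gradient: |∂P/∂n| = 700 Pa / 167000 m = 4.19×10⁻³ Pa/m
Geostrophic speed: V_g = |∂P/∂n|/(fρ) = 4.19×10⁻³/(8.36×10⁻⁵ × 1.02) = 49.1 m/s
Around a low, centrifugal force acts outward with Coriolis, so pressure-gradient force balances both:
(1/ρ)|∂P/∂n| = fV + V²/R  →  V² + fR·V − fR·V_g = 0
With fR = 8.36×10⁻⁵ × 825×10³ m = 69.0 m/s:
V = [−fR + √((fR)² + 4 fR V_g)]/2 = [−69.0 + √(69.0² + 4×69.0×49.1)]/2 = 33.2 m/s
Subgeostrophic (V < V_g = 49.1 m/s), as expected around a low.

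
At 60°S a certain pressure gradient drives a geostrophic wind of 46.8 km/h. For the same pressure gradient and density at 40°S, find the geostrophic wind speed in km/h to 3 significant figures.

With the same pressure gradient and density, V_g ∝ 1/f ∝ 1/sin φ.
V₂ = V₁ · sin φ₁ / sin φ₂ = 46.8 × sin 60° / sin 40°
V₂ = 46.8 × 0.8660/0.6428 = 63.1 km/h

63.1 km/h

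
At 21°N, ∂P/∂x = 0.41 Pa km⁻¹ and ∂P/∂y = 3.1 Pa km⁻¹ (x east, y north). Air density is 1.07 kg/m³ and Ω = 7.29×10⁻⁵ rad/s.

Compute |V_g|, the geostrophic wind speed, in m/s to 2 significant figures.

Coriolis parameter at 21°N:
f = 2Ω sin φ = 2 × 7.29×10⁻⁵ × sin 21° = 5.23×10⁻⁵ s⁻¹
Component geostrophic relations (x east, y north):
u_g = −(1/(fρ)) ∂P/∂y,  v_g = (1/(fρ)) ∂P/∂x
u_g = −(3.1×10⁻³)/(5.23×10⁻⁵ × 1.07) = −55.4 m/s;  v_g = (0.41×10⁻³)/(5.23×10⁻⁵ × 1.07) = 7.33 m/s
|V_g| = √(u_g² + v_g²) = 55.9 m/s

56 m/s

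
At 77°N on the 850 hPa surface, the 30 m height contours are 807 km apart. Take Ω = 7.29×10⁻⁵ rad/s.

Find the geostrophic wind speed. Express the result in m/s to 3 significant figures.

Coriolis parameter at 77°N:
f = 2Ω sin φ = 2 × 7.29×10⁻⁵ × sin 77° = 1.42×10⁻⁴ s⁻¹
Height gradient: |∂Z/∂n| = 30 m / 807000 m = 3.72×10⁻⁵
On a pressure surface, geostrophic balance gives V_g = (g/f)|∂Z/∂n|:
V_g = 9.81 × 3.72×10⁻⁵ / 1.42×10⁻⁴ = 2.57 m/s

2.57 m/s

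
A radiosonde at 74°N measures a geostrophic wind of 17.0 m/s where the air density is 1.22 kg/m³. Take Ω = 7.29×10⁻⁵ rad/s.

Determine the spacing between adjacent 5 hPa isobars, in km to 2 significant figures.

Coriolis parameter at 74°N:
f = 2Ω sin φ = 2 × 7.29×10⁻⁵ × sin 74° = 1.40×10⁻⁴ s⁻¹
Geostrophic balance rearranged: |∂P/∂n| = f ρ V_g
|∂P/∂n| = 1.40×10⁻⁴ × 1.22 × 17.0 = 2.91×10⁻³ Pa/m
Isobar spacing: Δn = ΔP/|∂P/∂n| = 500 Pa / 2.91×10⁻³ Pa/m = 172013 m ≈ 170 km

170 km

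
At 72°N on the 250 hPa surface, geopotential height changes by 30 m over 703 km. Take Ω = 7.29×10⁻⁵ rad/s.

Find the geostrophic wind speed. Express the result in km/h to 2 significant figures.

Coriolis parameter at 72°N:
f = 2Ω sin φ = 2 × 7.29×10⁻⁵ × sin 72° = 1.39×10⁻⁴ s⁻¹
Height gradient: |∂Z/∂n| = 30 m / 703000 m = 4.27×10⁻⁵
On a pressure surface, geostrophic balance gives V_g = (g/f)|∂Z/∂n|:
V_g = 9.81 × 4.27×10⁻⁵ / 1.39×10⁻⁴ = 3.02 m/s
Converting: 3.02 m/s × 3.6 = 11 km/h

11 km/h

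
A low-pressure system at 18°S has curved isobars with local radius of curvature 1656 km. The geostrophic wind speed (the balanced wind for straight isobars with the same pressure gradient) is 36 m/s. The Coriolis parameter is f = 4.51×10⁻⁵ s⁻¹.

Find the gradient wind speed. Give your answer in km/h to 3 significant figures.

Around a low, centrifugal force acts outward with Coriolis, so pressure-gradient force balances both:
(1/ρ)|∂P/∂n| = fV + V²/R  →  V² + fR·V − fR·V_g = 0
With fR = 4.51×10⁻⁵ × 1656×10³ m = 74.7 m/s:
V = [−fR + √((fR)² + 4 fR V_g)]/2 = [−74.7 + √(74.7² + 4×74.7×36)]/2 = 26.6 m/s
Subgeostrophic (V < V_g = 36 m/s), as expected around a low.
Converting: 26.6 m/s × 3.6 = 95.6 km/h

95.6 km/h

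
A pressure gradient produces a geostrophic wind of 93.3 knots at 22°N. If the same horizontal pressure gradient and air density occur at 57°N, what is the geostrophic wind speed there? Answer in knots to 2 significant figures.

42 knots

With the same pressure gradient and density, V_g ∝ 1/f ∝ 1/sin φ.
V₂ = V₁ · sin φ₁ / sin φ₂ = 93.3 × sin 22° / sin 57°
V₂ = 93.3 × 0.3746/0.8387 = 42 knots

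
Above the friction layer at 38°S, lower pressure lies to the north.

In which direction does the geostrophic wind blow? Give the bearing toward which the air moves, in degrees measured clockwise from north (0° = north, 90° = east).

The pressure-gradient force points toward the north (bearing 000°).
Geostrophic balance: in the Southern Hemisphere the Coriolis force deflects motion to the left, so the geostrophic wind blows 90° to the left of the pressure-gradient force (low pressure on the right).
Rotating 000° by 90° counterclockwise gives 270° — the wind blows toward the west.

270°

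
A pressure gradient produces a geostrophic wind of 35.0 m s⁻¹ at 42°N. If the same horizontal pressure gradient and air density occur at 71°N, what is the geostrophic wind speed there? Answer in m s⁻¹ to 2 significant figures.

25 m s⁻¹

With the same pressure gradient and density, V_g ∝ 1/f ∝ 1/sin φ.
V₂ = V₁ · sin φ₁ / sin φ₂ = 35.0 × sin 42° / sin 71°
V₂ = 35.0 × 0.6691/0.9455 = 25 m s⁻¹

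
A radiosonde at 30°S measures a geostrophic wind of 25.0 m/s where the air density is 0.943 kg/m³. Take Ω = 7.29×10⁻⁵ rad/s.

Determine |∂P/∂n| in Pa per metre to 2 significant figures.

Coriolis parameter at 30°S:
f = 2Ω sin φ = 2 × 7.29×10⁻⁵ × sin 30° = 7.29×10⁻⁵ s⁻¹
Geostrophic balance rearranged: |∂P/∂n| = f ρ V_g
|∂P/∂n| = 7.29×10⁻⁵ × 0.943 × 25.0 = 1.72×10⁻³ Pa/m

1.7×10⁻³ Pa/m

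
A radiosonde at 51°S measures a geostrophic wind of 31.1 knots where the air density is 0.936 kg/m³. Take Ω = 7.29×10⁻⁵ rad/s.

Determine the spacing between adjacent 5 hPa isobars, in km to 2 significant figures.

290 km

Coriolis parameter at 51°S:
f = 2Ω sin φ = 2 × 7.29×10⁻⁵ × sin 51° = 1.13×10⁻⁴ s⁻¹
Wind speed in SI: 31.1 knots = 16.0 m/s
Geostrophic balance rearranged: |∂P/∂n| = f ρ V_g
|∂P/∂n| = 1.13×10⁻⁴ × 0.936 × 16.0 = 1.70×10⁻³ Pa/m
Isobar spacing: Δn = ΔP/|∂P/∂n| = 500 Pa / 1.70×10⁻³ Pa/m = 294670 m ≈ 290 km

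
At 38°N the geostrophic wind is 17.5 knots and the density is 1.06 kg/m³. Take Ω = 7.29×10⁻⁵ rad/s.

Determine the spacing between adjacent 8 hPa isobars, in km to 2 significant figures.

Coriolis parameter at 38°N:
f = 2Ω sin φ = 2 × 7.29×10⁻⁵ × sin 38° = 8.98×10⁻⁵ s⁻¹
Wind speed in SI: 17.5 knots = 9.00 m/s
Geostrophic balance rearranged: |∂P/∂n| = f ρ V_g
|∂P/∂n| = 8.98×10⁻⁵ × 1.06 × 9.00 = 8.57×10⁻⁴ Pa/m
Isobar spacing: Δn = ΔP/|∂P/∂n| = 800 Pa / 8.57×10⁻⁴ Pa/m = 933917 m ≈ 930 km

930 km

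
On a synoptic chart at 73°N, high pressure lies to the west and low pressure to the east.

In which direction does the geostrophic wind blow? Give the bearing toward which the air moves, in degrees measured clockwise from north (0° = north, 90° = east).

The pressure-gradient force points toward the east (bearing 090°).
Geostrophic balance: in the Northern Hemisphere the Coriolis force deflects motion to the right, so the geostrophic wind blows 90° to the right of the pressure-gradient force (low pressure on the left).
Rotating 090° by 90° clockwise gives 180° — the wind blows toward the south.

180°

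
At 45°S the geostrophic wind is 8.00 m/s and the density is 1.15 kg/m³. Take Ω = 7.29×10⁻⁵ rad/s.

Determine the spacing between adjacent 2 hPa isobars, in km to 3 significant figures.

Coriolis parameter at 45°S:
f = 2Ω sin φ = 2 × 7.29×10⁻⁵ × sin 45° = 1.03×10⁻⁴ s⁻¹
Geostrophic balance rearranged: |∂P/∂n| = f ρ V_g
|∂P/∂n| = 1.03×10⁻⁴ × 1.15 × 8.00 = 9.48×10⁻⁴ Pa/m
Isobar spacing: Δn = ΔP/|∂P/∂n| = 200 Pa / 9.48×10⁻⁴ Pa/m = 210863 m ≈ 211 km

211 km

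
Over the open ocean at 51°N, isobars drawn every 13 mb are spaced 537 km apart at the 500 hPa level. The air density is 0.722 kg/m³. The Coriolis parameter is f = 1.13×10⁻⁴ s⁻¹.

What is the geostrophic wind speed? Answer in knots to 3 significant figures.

Pressure gradient: |∂P/∂n| = 1300 Pa / 537000 m = 2.42×10⁻³ Pa/m
Geostrophic balance (pressure-gradient force = Coriolis force):
V_g = (1/(fρ)) |∂P/∂n| = 2.42×10⁻³ / (1.13×10⁻⁴ × 0.722) = 29.7 m/s
Converting: 29.7 m/s × 1.944 = 57.7 knots

57.7 knots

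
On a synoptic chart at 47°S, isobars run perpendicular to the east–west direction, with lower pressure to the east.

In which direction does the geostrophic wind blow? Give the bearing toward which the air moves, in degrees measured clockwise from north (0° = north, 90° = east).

The pressure-gradient force points toward the east (bearing 090°).
Geostrophic balance: in the Southern Hemisphere the Coriolis force deflects motion to the left, so the geostrophic wind blows 90° to the left of the pressure-gradient force (low pressure on the right).
Rotating 090° by 90° counterclockwise gives 000° — the wind blows toward the north.

000°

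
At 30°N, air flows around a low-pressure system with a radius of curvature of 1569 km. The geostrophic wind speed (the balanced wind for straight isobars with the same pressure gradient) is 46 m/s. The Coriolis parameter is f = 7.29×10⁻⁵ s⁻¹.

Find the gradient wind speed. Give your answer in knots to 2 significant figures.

Around a low, centrifugal force acts outward with Coriolis, so pressure-gradient force balances both:
(1/ρ)|∂P/∂n| = fV + V²/R  →  V² + fR·V − fR·V_g = 0
With fR = 7.29×10⁻⁵ × 1569×10³ m = 114 m/s:
V = [−fR + √((fR)² + 4 fR V_g)]/2 = [−114 + √(114² + 4×114×46)]/2 = 35.2 m/s
Subgeostrophic (V < V_g = 46 m/s), as expected around a low.
Converting: 35.2 m/s × 1.944 = 68 knots

68 knots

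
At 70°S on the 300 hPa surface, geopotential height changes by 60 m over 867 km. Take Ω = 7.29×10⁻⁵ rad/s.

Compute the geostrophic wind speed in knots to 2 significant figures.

Coriolis parameter at 70°S:
f = 2Ω sin φ = 2 × 7.29×10⁻⁵ × sin 70° = 1.37×10⁻⁴ s⁻¹
Height gradient: |∂Z/∂n| = 60 m / 867000 m = 6.92×10⁻⁵
On a pressure surface, geostrophic balance gives V_g = (g/f)|∂Z/∂n|:
V_g = 9.81 × 6.92×10⁻⁵ / 1.37×10⁻⁴ = 4.96 m/s
Converting: 4.96 m/s × 1.944 = 9.6 knots

9.6 knots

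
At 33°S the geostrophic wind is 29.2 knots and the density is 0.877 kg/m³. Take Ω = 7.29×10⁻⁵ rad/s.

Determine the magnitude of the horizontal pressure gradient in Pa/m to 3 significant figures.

1.05×10⁻³ Pa/m

Coriolis parameter at 33°S:
f = 2Ω sin φ = 2 × 7.29×10⁻⁵ × sin 33° = 7.94×10⁻⁵ s⁻¹
Wind speed in SI: 29.2 knots = 15.0 m/s
Geostrophic balance rearranged: |∂P/∂n| = f ρ V_g
|∂P/∂n| = 7.94×10⁻⁵ × 0.877 × 15.0 = 1.05×10⁻³ Pa/m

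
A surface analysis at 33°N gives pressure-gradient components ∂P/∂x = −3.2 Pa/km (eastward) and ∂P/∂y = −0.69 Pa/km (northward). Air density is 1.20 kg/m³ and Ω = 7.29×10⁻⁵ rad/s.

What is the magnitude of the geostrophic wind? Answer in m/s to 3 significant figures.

34.4 m/s

Coriolis parameter at 33°N:
f = 2Ω sin φ = 2 × 7.29×10⁻⁵ × sin 33° = 7.94×10⁻⁵ s⁻¹
Component geostrophic relations (x east, y north):
u_g = −(1/(fρ)) ∂P/∂y,  v_g = (1/(fρ)) ∂P/∂x
u_g = −(−0.69×10⁻³)/(7.94×10⁻⁵ × 1.20) = 7.24 m/s;  v_g = (−3.2×10⁻³)/(7.94×10⁻⁵ × 1.20) = −33.6 m/s
|V_g| = √(u_g² + v_g²) = 34.4 m/s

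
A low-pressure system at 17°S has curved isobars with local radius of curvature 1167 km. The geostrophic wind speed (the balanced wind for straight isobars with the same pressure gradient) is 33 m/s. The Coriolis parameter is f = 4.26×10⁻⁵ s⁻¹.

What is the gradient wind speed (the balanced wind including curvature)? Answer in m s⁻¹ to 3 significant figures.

Around a low, centrifugal force acts outward with Coriolis, so pressure-gradient force balances both:
(1/ρ)|∂P/∂n| = fV + V²/R  →  V² + fR·V − fR·V_g = 0
With fR = 4.26×10⁻⁵ × 1167×10³ m = 49.7 m/s:
V = [−fR + √((fR)² + 4 fR V_g)]/2 = [−49.7 + √(49.7² + 4×49.7×33)]/2 = 22.7 m/s
Subgeostrophic (V < V_g = 33 m/s), as expected around a low.

22.7 m s⁻¹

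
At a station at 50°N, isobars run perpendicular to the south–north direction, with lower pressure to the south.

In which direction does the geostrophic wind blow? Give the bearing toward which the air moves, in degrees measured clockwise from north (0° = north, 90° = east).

270°

The pressure-gradient force points toward the south (bearing 180°).
Geostrophic balance: in the Northern Hemisphere the Coriolis force deflects motion to the right, so the geostrophic wind blows 90° to the right of the pressure-gradient force (low pressure on the left).
Rotating 180° by 90° clockwise gives 270° — the wind blows toward the west.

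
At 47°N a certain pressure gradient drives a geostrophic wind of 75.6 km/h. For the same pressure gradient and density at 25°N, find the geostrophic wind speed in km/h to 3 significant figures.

With the same pressure gradient and density, V_g ∝ 1/f ∝ 1/sin φ.
V₂ = V₁ · sin φ₁ / sin φ₂ = 75.6 × sin 47° / sin 25°
V₂ = 75.6 × 0.7314/0.4226 = 131 km/h

131 km/h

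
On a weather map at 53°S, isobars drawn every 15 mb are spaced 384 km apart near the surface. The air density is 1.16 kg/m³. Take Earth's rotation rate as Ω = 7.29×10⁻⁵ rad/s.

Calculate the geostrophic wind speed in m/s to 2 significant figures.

Coriolis parameter at 53°S:
f = 2Ω sin φ = 2 × 7.29×10⁻⁵ × sin 53° = 1.16×10⁻⁴ s⁻¹
Pressure gradient: |∂P/∂n| = 1500 Pa / 384000 m = 3.91×10⁻³ Pa/m
Geostrophic balance (pressure-gradient force = Coriolis force):
V_g = (1/(fρ)) |∂P/∂n| = 3.91×10⁻³ / (1.16×10⁻⁴ × 1.16) = 28.9 m/s

29 m/s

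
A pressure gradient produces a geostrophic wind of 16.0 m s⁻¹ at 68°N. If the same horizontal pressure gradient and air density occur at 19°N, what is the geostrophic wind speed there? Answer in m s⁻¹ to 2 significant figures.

With the same pressure gradient and density, V_g ∝ 1/f ∝ 1/sin φ.
V₂ = V₁ · sin φ₁ / sin φ₂ = 16.0 × sin 68° / sin 19°
V₂ = 16.0 × 0.9272/0.3256 = 46 m s⁻¹

46 m s⁻¹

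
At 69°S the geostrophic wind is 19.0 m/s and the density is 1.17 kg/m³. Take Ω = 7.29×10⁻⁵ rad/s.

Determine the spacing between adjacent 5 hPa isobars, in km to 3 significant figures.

Coriolis parameter at 69°S:
f = 2Ω sin φ = 2 × 7.29×10⁻⁵ × sin 69° = 1.36×10⁻⁴ s⁻¹
Geostrophic balance rearranged: |∂P/∂n| = f ρ V_g
|∂P/∂n| = 1.36×10⁻⁴ × 1.17 × 19.0 = 3.03×10⁻³ Pa/m
Isobar spacing: Δn = ΔP/|∂P/∂n| = 500 Pa / 3.03×10⁻³ Pa/m = 165242 m ≈ 165 km

165 km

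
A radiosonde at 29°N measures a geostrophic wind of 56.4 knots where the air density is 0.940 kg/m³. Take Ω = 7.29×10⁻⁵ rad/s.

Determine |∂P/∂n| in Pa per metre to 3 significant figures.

1.93×10⁻³ Pa/m

Coriolis parameter at 29°N:
f = 2Ω sin φ = 2 × 7.29×10⁻⁵ × sin 29° = 7.07×10⁻⁵ s⁻¹
Wind speed in SI: 56.4 knots = 29.0 m/s
Geostrophic balance rearranged: |∂P/∂n| = f ρ V_g
|∂P/∂n| = 7.07×10⁻⁵ × 0.940 × 29.0 = 1.93×10⁻³ Pa/m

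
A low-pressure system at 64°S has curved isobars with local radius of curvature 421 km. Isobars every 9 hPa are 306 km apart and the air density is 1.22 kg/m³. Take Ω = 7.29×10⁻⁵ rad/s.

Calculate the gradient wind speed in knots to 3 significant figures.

28.3 knots

Coriolis parameter at 64°S:
f = 2Ω sin φ = 2 × 7.29×10⁻⁵ × sin 64° = 1.31×10⁻⁴ s⁻¹
Pressure gradient: |∂P/∂n| = 900 Pa / 306000 m = 2.94×10⁻³ Pa/m
Geostrophic speed: V_g = |∂P/∂n|/(fρ) = 2.94×10⁻³/(1.31×10⁻⁴ × 1.22) = 18.4 m/s
Around a low, centrifugal force acts outward with Coriolis, so pressure-gradient force balances both:
(1/ρ)|∂P/∂n| = fV + V²/R  →  V² + fR·V − fR·V_g = 0
With fR = 1.31×10⁻⁴ × 421×10³ m = 55.2 m/s:
V = [−fR + √((fR)² + 4 fR V_g)]/2 = [−55.2 + √(55.2² + 4×55.2×18.4)]/2 = 14.6 m/s
Subgeostrophic (V < V_g = 18.4 m/s), as expected around a low.
Converting: 14.6 m/s × 1.944 = 28.3 knots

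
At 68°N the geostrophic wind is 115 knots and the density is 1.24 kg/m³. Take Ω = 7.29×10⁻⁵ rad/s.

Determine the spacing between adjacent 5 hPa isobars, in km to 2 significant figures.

Coriolis parameter at 68°N:
f = 2Ω sin φ = 2 × 7.29×10⁻⁵ × sin 68° = 1.35×10⁻⁴ s⁻¹
Wind speed in SI: 115 knots = 59.2 m/s
Geostrophic balance rearranged: |∂P/∂n| = f ρ V_g
|∂P/∂n| = 1.35×10⁻⁴ × 1.24 × 59.2 = 9.92×10⁻³ Pa/m
Isobar spacing: Δn = ΔP/|∂P/∂n| = 500 Pa / 9.92×10⁻³ Pa/m = 50418 m ≈ 50 km

50 km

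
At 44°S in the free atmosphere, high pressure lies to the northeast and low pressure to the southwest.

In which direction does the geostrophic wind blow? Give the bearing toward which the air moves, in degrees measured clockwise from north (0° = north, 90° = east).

135°

The pressure-gradient force points toward the southwest (bearing 225°).
Geostrophic balance: in the Southern Hemisphere the Coriolis force deflects motion to the left, so the geostrophic wind blows 90° to the left of the pressure-gradient force (low pressure on the right).
Rotating 225° by 90° counterclockwise gives 135° — the wind blows toward the southeast.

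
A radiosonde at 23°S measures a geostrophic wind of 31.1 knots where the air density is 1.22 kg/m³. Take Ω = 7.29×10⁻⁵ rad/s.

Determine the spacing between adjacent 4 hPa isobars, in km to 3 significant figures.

360 km

Coriolis parameter at 23°S:
f = 2Ω sin φ = 2 × 7.29×10⁻⁵ × sin 23° = 5.70×10⁻⁵ s⁻¹
Wind speed in SI: 31.1 knots = 16.0 m/s
Geostrophic balance rearranged: |∂P/∂n| = f ρ V_g
|∂P/∂n| = 5.70×10⁻⁵ × 1.22 × 16.0 = 1.11×10⁻³ Pa/m
Isobar spacing: Δn = ΔP/|∂P/∂n| = 400 Pa / 1.11×10⁻³ Pa/m = 359721 m ≈ 360 km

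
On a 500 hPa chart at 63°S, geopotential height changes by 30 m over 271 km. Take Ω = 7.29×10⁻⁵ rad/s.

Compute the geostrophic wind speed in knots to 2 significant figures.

Coriolis parameter at 63°S:
f = 2Ω sin φ = 2 × 7.29×10⁻⁵ × sin 63° = 1.30×10⁻⁴ s⁻¹
Height gradient: |∂Z/∂n| = 30 m / 271000 m = 1.11×10⁻⁴
On a pressure surface, geostrophic balance gives V_g = (g/f)|∂Z/∂n|:
V_g = 9.81 × 1.11×10⁻⁴ / 1.30×10⁻⁴ = 8.36 m/s
Converting: 8.36 m/s × 1.944 = 16 knots

16 knots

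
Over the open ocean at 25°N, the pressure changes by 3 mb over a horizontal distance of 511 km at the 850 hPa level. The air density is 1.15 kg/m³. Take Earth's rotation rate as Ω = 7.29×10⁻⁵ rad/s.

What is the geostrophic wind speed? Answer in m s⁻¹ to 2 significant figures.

8.3 m s⁻¹

Coriolis parameter at 25°N:
f = 2Ω sin φ = 2 × 7.29×10⁻⁵ × sin 25° = 6.16×10⁻⁵ s⁻¹
Pressure gradient: |∂P/∂n| = 300 Pa / 511000 m = 5.87×10⁻⁴ Pa/m
Geostrophic balance (pressure-gradient force = Coriolis force):
V_g = (1/(fρ)) |∂P/∂n| = 5.87×10⁻⁴ / (6.16×10⁻⁵ × 1.15) = 8.29 m/s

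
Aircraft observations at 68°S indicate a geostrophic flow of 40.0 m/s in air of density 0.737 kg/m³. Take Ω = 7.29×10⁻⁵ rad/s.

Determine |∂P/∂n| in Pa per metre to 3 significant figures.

3.99×10⁻³ Pa/m

Coriolis parameter at 68°S:
f = 2Ω sin φ = 2 × 7.29×10⁻⁵ × sin 68° = 1.35×10⁻⁴ s⁻¹
Geostrophic balance rearranged: |∂P/∂n| = f ρ V_g
|∂P/∂n| = 1.35×10⁻⁴ × 0.737 × 40.0 = 3.99×10⁻³ Pa/m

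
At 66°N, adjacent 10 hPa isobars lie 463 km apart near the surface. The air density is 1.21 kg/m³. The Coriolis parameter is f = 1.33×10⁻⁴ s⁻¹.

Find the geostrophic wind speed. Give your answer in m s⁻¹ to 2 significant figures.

Pressure gradient: |∂P/∂n| = 1000 Pa / 463000 m = 2.16×10⁻³ Pa/m
Geostrophic balance (pressure-gradient force = Coriolis force):
V_g = (1/(fρ)) |∂P/∂n| = 2.16×10⁻³ / (1.33×10⁻⁴ × 1.21) = 13.4 m/s

13 m s⁻¹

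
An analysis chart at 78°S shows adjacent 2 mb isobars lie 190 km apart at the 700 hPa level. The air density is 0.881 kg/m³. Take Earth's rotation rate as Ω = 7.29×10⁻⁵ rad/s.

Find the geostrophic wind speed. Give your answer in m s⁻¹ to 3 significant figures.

Coriolis parameter at 78°S:
f = 2Ω sin φ = 2 × 7.29×10⁻⁵ × sin 78° = 1.43×10⁻⁴ s⁻¹
Pressure gradient: |∂P/∂n| = 200 Pa / 190000 m = 1.05×10⁻³ Pa/m
Geostrophic balance (pressure-gradient force = Coriolis force):
V_g = (1/(fρ)) |∂P/∂n| = 1.05×10⁻³ / (1.43×10⁻⁴ × 0.881) = 8.38 m/s

8.38 m s⁻¹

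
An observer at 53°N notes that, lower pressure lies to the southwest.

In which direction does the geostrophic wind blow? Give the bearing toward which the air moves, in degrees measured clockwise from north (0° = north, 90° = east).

The pressure-gradient force points toward the southwest (bearing 225°).
Geostrophic balance: in the Northern Hemisphere the Coriolis force deflects motion to the right, so the geostrophic wind blows 90° to the right of the pressure-gradient force (low pressure on the left).
Rotating 225° by 90° clockwise gives 315° — the wind blows toward the northwest.

315°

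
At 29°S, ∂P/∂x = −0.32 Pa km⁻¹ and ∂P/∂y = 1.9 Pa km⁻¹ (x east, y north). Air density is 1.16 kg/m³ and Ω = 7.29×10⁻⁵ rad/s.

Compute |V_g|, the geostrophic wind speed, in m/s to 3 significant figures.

23.5 m/s

Coriolis parameter at 29°S:
f = 2Ω sin φ = 2 × 7.29×10⁻⁵ × sin 29° = 7.07×10⁻⁵ s⁻¹
In the Southern Hemisphere f is negative: f = −7.07×10⁻⁵ s⁻¹.
Component geostrophic relations (x east, y north):
u_g = −(1/(fρ)) ∂P/∂y,  v_g = (1/(fρ)) ∂P/∂x
u_g = −(1.9×10⁻³)/(−7.07×10⁻⁵ × 1.16) = 23.2 m/s;  v_g = (−0.32×10⁻³)/(−7.07×10⁻⁵ × 1.16) = 3.90 m/s
|V_g| = √(u_g² + v_g²) = 23.5 m/s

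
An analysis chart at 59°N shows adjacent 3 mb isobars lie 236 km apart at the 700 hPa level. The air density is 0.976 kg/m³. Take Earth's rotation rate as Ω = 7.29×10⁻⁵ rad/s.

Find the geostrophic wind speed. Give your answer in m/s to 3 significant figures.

10.4 m/s

Coriolis parameter at 59°N:
f = 2Ω sin φ = 2 × 7.29×10⁻⁵ × sin 59° = 1.25×10⁻⁴ s⁻¹
Pressure gradient: |∂P/∂n| = 300 Pa / 236000 m = 1.27×10⁻³ Pa/m
Geostrophic balance (pressure-gradient force = Coriolis force):
V_g = (1/(fρ)) |∂P/∂n| = 1.27×10⁻³ / (1.25×10⁻⁴ × 0.976) = 10.4 m/s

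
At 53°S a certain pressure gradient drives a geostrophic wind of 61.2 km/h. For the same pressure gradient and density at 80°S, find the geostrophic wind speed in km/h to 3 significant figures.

49.6 km/h

With the same pressure gradient and density, V_g ∝ 1/f ∝ 1/sin φ.
V₂ = V₁ · sin φ₁ / sin φ₂ = 61.2 × sin 53° / sin 80°
V₂ = 61.2 × 0.7986/0.9848 = 49.6 km/h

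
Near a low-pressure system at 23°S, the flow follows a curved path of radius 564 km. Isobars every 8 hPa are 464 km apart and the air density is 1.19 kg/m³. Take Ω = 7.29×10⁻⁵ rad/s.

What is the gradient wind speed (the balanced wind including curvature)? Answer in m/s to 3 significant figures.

16.7 m/s

Coriolis parameter at 23°S:
f = 2Ω sin φ = 2 × 7.29×10⁻⁵ × sin 23° = 5.70×10⁻⁵ s⁻¹
Pressure gradient: |∂P/∂n| = 800 Pa / 464000 m = 1.72×10⁻³ Pa/m
Geostrophic speed: V_g = |∂P/∂n|/(fρ) = 1.72×10⁻³/(5.70×10⁻⁵ × 1.19) = 25.4 m/s
Around a low, centrifugal force acts outward with Coriolis, so pressure-gradient force balances both:
(1/ρ)|∂P/∂n| = fV + V²/R  →  V² + fR·V − fR·V_g = 0
With fR = 5.70×10⁻⁵ × 564×10³ m = 32.1 m/s:
V = [−fR + √((fR)² + 4 fR V_g)]/2 = [−32.1 + √(32.1² + 4×32.1×25.4)]/2 = 16.7 m/s
Subgeostrophic (V < V_g = 25.4 m/s), as expected around a low.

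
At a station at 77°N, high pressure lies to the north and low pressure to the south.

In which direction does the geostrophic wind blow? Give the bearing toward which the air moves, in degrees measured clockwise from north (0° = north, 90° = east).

The pressure-gradient force points toward the south (bearing 180°).
Geostrophic balance: in the Northern Hemisphere the Coriolis force deflects motion to the right, so the geostrophic wind blows 90° to the right of the pressure-gradient force (low pressure on the left).
Rotating 180° by 90° clockwise gives 270° — the wind blows toward the west.

270°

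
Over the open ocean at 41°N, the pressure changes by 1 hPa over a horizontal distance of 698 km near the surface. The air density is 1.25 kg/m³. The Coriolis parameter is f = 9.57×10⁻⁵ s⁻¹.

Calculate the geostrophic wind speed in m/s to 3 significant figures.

1.20 m/s

Pressure gradient: |∂P/∂n| = 100 Pa / 698000 m = 1.43×10⁻⁴ Pa/m
Geostrophic balance (pressure-gradient force = Coriolis force):
V_g = (1/(fρ)) |∂P/∂n| = 1.43×10⁻⁴ / (9.57×10⁻⁵ × 1.25) = 1.20 m/s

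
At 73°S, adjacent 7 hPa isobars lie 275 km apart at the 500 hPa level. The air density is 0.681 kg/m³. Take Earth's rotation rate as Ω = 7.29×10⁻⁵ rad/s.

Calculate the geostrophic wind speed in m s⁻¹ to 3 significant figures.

26.8 m s⁻¹

Coriolis parameter at 73°S:
f = 2Ω sin φ = 2 × 7.29×10⁻⁵ × sin 73° = 1.39×10⁻⁴ s⁻¹
Pressure gradient: |∂P/∂n| = 700 Pa / 275000 m = 2.55×10⁻³ Pa/m
Geostrophic balance (pressure-gradient force = Coriolis force):
V_g = (1/(fρ)) |∂P/∂n| = 2.55×10⁻³ / (1.39×10⁻⁴ × 0.681) = 26.8 m/s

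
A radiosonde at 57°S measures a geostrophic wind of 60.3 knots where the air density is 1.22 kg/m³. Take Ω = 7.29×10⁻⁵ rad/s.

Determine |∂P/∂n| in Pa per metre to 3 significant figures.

Coriolis parameter at 57°S:
f = 2Ω sin φ = 2 × 7.29×10⁻⁵ × sin 57° = 1.22×10⁻⁴ s⁻¹
Wind speed in SI: 60.3 knots = 31.0 m/s
Geostrophic balance rearranged: |∂P/∂n| = f ρ V_g
|∂P/∂n| = 1.22×10⁻⁴ × 1.22 × 31.0 = 4.63×10⁻³ Pa/m

4.63×10⁻³ Pa/m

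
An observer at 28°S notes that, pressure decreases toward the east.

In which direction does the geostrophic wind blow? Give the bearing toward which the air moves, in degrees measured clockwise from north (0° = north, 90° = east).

000°

The pressure-gradient force points toward the east (bearing 090°).
Geostrophic balance: in the Southern Hemisphere the Coriolis force deflects motion to the left, so the geostrophic wind blows 90° to the left of the pressure-gradient force (low pressure on the right).
Rotating 090° by 90° counterclockwise gives 000° — the wind blows toward the north.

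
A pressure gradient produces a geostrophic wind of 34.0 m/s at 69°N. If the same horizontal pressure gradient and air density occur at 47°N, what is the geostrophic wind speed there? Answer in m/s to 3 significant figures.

43.4 m/s

With the same pressure gradient and density, V_g ∝ 1/f ∝ 1/sin φ.
V₂ = V₁ · sin φ₁ / sin φ₂ = 34.0 × sin 69° / sin 47°
V₂ = 34.0 × 0.9336/0.7314 = 43.4 m/s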